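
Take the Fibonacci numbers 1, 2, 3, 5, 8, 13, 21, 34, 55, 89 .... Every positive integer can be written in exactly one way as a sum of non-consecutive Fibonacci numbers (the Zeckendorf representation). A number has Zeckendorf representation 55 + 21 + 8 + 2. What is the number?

86

55 + 21 + 8 + 2 = 86.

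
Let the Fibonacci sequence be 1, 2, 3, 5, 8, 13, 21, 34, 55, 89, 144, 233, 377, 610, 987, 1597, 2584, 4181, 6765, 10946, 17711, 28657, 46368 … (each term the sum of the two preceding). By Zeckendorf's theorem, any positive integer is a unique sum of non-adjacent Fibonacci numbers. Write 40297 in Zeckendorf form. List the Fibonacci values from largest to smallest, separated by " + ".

largest Fibonacci ≤ 40297 is 28657; 40297 − 28657 = 11640
largest Fibonacci ≤ 11640 is 10946; 11640 − 10946 = 694
largest Fibonacci ≤ 694 is 610; 694 − 610 = 84
largest Fibonacci ≤ 84 is 55; 84 − 55 = 29
largest Fibonacci ≤ 29 is 21; 29 − 21 = 8
largest Fibonacci ≤ 8 is 8; 8 − 8 = 0
So 40297 = 28657 + 10946 + 610 + 55 + 21 + 8, with no two terms consecutive in the sequence.

28657 + 10946 + 610 + 55 + 21 + 8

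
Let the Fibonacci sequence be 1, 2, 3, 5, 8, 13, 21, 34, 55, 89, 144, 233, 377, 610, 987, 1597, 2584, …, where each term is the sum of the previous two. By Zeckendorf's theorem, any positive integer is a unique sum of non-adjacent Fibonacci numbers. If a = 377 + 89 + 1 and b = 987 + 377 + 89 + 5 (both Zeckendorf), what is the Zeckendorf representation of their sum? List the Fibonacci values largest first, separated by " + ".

The two numbers are 467 and 1458, so their sum is 1925.
Repeatedly subtract the largest Fibonacci number that fits:
largest Fibonacci ≤ 1925 is 1597; 1925 − 1597 = 328
largest Fibonacci ≤ 328 is 233; 328 − 233 = 95
largest Fibonacci ≤ 95 is 89; 95 − 89 = 6
largest Fibonacci ≤ 6 is 5; 6 − 5 = 1
largest Fibonacci ≤ 1 is 1; 1 − 1 = 0

1597 + 233 + 89 + 5 + 1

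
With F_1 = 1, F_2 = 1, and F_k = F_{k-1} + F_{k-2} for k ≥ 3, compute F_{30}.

Iterating the recurrence up to F_{26} = 121393 and F_{25} = 75025:
F_{27} = F_{26} + F_{25} = 121393 + 75025 = 196418
F_{28} = F_{27} + F_{26} = 196418 + 121393 = 317811
F_{29} = F_{28} + F_{27} = 317811 + 196418 = 514229
F_{30} = F_{29} + F_{28} = 514229 + 317811 = 832040

832040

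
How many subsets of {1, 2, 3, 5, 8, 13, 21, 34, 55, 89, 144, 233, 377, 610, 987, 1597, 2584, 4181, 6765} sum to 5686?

30

Starting from the Zeckendorf form and repeatedly splitting a term F_k into F_{k−1} + F_{k−2} (when neither is already used) reaches every representation.
5686 = 4181+987+377+89+34+13+5 = 4181+987+377+89+34+13+3+2 = 4181+987+233+144+89+34+13+5 = 4181+987+377+89+34+8+5+3+2 = … (26 more), for 30 in all.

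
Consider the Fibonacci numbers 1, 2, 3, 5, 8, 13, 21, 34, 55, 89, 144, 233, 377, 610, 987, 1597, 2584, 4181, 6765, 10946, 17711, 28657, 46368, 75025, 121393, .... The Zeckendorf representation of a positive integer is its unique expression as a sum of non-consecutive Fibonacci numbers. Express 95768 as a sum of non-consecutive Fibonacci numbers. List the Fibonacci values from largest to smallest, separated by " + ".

75025 + 17711 + 2584 + 377 + 55 + 13 + 3

Greedy algorithm:
largest Fibonacci ≤ 95768 is 75025; 95768 − 75025 = 20743
largest Fibonacci ≤ 20743 is 17711; 20743 − 17711 = 3032
largest Fibonacci ≤ 3032 is 2584; 3032 − 2584 = 448
largest Fibonacci ≤ 448 is 377; 448 − 377 = 71
largest Fibonacci ≤ 71 is 55; 71 − 55 = 16
largest Fibonacci ≤ 16 is 13; 16 − 13 = 3
largest Fibonacci ≤ 3 is 3; 3 − 3 = 0
So 95768 = 75025 + 17711 + 2584 + 377 + 55 + 13 + 3, with no two terms consecutive in the sequence.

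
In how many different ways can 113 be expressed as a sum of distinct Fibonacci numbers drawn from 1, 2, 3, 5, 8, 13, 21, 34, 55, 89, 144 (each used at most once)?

Each representation comes from the Zeckendorf form by replacing some F_k with F_{k−1} + F_{k−2} where possible.
113 = 89+21+3 = 89+21+2+1 = 89+13+8+3 = 55+34+21+3 = 89+13+8+2+1 = … (5 more), for 10 in all.

10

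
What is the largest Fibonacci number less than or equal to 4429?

4181 ≤ 4429 < 6765, so the largest Fibonacci number not exceeding 4429 is 4181.

4181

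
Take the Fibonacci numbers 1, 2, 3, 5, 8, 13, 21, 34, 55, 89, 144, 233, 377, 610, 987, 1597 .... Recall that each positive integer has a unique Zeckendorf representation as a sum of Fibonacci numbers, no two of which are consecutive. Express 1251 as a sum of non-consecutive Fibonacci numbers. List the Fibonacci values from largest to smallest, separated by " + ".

take 987 (≤ 1251); 1251 − 987 = 264
take 233 (≤ 264); 264 − 233 = 31
take 21 (≤ 31); 31 − 21 = 10
take 8 (≤ 10); 10 − 8 = 2
take 2 (≤ 2); 2 − 2 = 0
So 1251 = 987 + 233 + 21 + 8 + 2, with no two terms consecutive in the sequence.

987 + 233 + 21 + 8 + 2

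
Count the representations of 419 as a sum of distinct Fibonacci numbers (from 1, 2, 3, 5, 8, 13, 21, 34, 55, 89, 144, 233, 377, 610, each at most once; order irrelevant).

18

419 = 377+34+8 = 377+34+5+3 = 377+21+13+8 = … (15 more), for 18 in all.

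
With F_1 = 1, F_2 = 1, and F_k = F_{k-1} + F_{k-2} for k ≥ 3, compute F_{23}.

Iterating the recurrence up to F_{16} = 987 and F_{15} = 610:
F_{17} = F_{16} + F_{15} = 987 + 610 = 1597
F_{18} = F_{17} + F_{16} = 1597 + 987 = 2584
F_{19} = F_{18} + F_{17} = 2584 + 1597 = 4181
F_{20} = F_{19} + F_{18} = 4181 + 2584 = 6765
F_{21} = F_{20} + F_{19} = 6765 + 4181 = 10946
F_{22} = F_{21} + F_{20} = 10946 + 6765 = 17711
F_{23} = F_{22} + F_{21} = 17711 + 10946 = 28657

28657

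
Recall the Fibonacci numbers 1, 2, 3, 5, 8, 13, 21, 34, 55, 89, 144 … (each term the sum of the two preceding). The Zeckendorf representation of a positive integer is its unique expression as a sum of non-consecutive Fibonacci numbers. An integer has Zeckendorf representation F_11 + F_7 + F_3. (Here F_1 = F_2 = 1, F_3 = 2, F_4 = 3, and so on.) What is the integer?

F_11 + F_7 + F_3 = 89 + 13 + 2 = 104.

104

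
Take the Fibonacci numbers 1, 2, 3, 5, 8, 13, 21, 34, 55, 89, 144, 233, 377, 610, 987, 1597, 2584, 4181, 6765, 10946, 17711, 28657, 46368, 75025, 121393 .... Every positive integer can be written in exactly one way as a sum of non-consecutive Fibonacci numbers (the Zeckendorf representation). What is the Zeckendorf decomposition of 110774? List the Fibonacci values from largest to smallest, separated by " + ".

75025 + 28657 + 6765 + 233 + 89 + 5

Repeatedly subtract the largest Fibonacci number that fits:
110774 − 75025 = 35749
35749 − 28657 = 7092
7092 − 6765 = 327
327 − 233 = 94
94 − 89 = 5
5 − 5 = 0
So 110774 = 75025 + 28657 + 6765 + 233 + 89 + 5, with no two terms consecutive in the sequence.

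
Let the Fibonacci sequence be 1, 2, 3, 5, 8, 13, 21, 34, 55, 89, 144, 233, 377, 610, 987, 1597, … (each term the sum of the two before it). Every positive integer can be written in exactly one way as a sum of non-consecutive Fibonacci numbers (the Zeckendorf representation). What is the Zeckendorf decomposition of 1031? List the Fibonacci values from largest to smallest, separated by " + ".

987 + 34 + 8 + 2

Greedy algorithm:
1031: greatest Fibonacci not exceeding it is 987, leaving 44
44: greatest Fibonacci not exceeding it is 34, leaving 10
10: greatest Fibonacci not exceeding it is 8, leaving 2
2: greatest Fibonacci not exceeding it is 2, leaving 0
So 1031 = 987 + 34 + 8 + 2, with no two terms consecutive in the sequence.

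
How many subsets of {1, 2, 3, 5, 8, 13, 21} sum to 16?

4

Each representation comes from the Zeckendorf form by replacing some F_k with F_{k−1} + F_{k−2} where possible.
16 = 13+3 = 13+2+1 = 8+5+3 = 8+5+2+1 — 4 representations.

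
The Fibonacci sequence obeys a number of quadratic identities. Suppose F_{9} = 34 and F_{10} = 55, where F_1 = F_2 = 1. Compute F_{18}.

2584

By the doubling identity F_{2k} = F_k(2F_{k+1} − F_k): F_{18} = 34·(2·55 − 34) = 34·76 = 2584.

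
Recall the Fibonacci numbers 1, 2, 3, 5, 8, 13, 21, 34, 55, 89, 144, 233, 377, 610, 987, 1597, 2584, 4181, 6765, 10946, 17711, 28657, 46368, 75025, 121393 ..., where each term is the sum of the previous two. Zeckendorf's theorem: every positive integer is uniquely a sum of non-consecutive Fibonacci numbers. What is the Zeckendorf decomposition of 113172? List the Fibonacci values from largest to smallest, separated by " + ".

113172: greatest Fibonacci not exceeding it is 75025, leaving 38147
38147: greatest Fibonacci not exceeding it is 28657, leaving 9490
9490: greatest Fibonacci not exceeding it is 6765, leaving 2725
2725: greatest Fibonacci not exceeding it is 2584, leaving 141
141: greatest Fibonacci not exceeding it is 89, leaving 52
52: greatest Fibonacci not exceeding it is 34, leaving 18
18: greatest Fibonacci not exceeding it is 13, leaving 5
5: greatest Fibonacci not exceeding it is 5, leaving 0
So 113172 = 75025 + 28657 + 6765 + 2584 + 89 + 34 + 13 + 5, with no two terms consecutive in the sequence.

75025 + 28657 + 6765 + 2584 + 89 + 34 + 13 + 5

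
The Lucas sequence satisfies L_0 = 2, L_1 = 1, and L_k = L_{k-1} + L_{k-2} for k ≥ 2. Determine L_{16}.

Iterating the recurrence up to L_{8} = 47 and L_{7} = 29:
L_{9} = L_{8} + L_{7} = 47 + 29 = 76
L_{10} = L_{9} + L_{8} = 76 + 47 = 123
L_{11} = L_{10} + L_{9} = 123 + 76 = 199
L_{12} = L_{11} + L_{10} = 199 + 123 = 322
L_{13} = L_{12} + L_{11} = 322 + 199 = 521
L_{14} = L_{13} + L_{12} = 521 + 322 = 843
L_{15} = L_{14} + L_{13} = 843 + 521 = 1364
L_{16} = L_{15} + L_{14} = 1364 + 843 = 2207

2207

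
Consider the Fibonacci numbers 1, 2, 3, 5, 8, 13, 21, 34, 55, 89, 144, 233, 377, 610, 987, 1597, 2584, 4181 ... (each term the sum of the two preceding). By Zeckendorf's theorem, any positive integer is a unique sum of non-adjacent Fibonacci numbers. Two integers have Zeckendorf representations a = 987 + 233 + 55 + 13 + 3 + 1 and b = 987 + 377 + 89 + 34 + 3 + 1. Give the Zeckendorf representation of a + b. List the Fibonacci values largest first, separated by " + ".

2584 + 144 + 55

The two numbers are 1292 and 1491, so their sum is 2783.
2783 − 2584 = 199
199 − 144 = 55
55 − 55 = 0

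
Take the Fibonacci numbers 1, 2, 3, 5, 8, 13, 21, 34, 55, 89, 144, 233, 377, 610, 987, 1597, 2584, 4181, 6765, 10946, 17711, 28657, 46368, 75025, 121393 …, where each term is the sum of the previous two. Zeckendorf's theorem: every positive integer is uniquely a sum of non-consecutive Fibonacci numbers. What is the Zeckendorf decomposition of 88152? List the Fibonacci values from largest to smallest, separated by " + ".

largest Fibonacci ≤ 88152 is 75025; 88152 − 75025 = 13127
largest Fibonacci ≤ 13127 is 10946; 13127 − 10946 = 2181
largest Fibonacci ≤ 2181 is 1597; 2181 − 1597 = 584
largest Fibonacci ≤ 584 is 377; 584 − 377 = 207
largest Fibonacci ≤ 207 is 144; 207 − 144 = 63
largest Fibonacci ≤ 63 is 55; 63 − 55 = 8
largest Fibonacci ≤ 8 is 8; 8 − 8 = 0
So 88152 = 75025 + 10946 + 1597 + 377 + 144 + 55 + 8, with no two terms consecutive in the sequence.

75025 + 10946 + 1597 + 377 + 144 + 55 + 8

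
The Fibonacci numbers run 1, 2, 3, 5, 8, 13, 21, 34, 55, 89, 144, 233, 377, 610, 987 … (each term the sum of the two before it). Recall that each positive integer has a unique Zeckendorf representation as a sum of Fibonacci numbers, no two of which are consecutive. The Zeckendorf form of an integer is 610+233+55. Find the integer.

610+233+55 = 898.

898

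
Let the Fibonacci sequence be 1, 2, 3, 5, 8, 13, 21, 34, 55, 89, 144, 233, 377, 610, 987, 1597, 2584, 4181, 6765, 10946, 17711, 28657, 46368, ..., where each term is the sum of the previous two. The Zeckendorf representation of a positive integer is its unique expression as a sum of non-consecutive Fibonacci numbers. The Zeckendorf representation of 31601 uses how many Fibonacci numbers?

subtract 28657 from 31601: 2944 remains
subtract 2584 from 2944: 360 remains
subtract 233 from 360: 127 remains
subtract 89 from 127: 38 remains
subtract 34 from 38: 4 remains
subtract 3 from 4: 1 remains
subtract 1 from 1: 0 remains
31601 = 28657 + 2584 + 233 + 89 + 34 + 3 + 1, which has 7 terms.

7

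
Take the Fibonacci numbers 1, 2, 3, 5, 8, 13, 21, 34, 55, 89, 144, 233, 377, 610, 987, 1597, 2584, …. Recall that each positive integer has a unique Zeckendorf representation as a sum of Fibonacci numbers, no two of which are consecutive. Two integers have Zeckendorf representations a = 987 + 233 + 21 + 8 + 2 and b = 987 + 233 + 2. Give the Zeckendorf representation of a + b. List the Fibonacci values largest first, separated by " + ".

The two numbers are 1251 and 1222, so their sum is 2473.
Greedily peel off the largest Fibonacci term at each step:
2473 − 1597 = 876
876 − 610 = 266
266 − 233 = 33
33 − 21 = 12
12 − 8 = 4
4 − 3 = 1
1 − 1 = 0

1597 + 610 + 233 + 21 + 8 + 3 + 1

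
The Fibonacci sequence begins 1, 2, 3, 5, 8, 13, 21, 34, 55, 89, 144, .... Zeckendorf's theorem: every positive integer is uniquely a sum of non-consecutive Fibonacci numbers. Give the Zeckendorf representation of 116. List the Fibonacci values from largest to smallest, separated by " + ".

Repeatedly subtract the largest Fibonacci number that fits:
116 − 89 = 27
27 − 21 = 6
6 − 5 = 1
1 − 1 = 0
So 116 = 89 + 21 + 5 + 1, with no two terms consecutive in the sequence.

89 + 21 + 5 + 1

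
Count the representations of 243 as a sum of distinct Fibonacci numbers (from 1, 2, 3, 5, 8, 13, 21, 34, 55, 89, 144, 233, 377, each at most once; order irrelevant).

243 = 233+8+2 = 233+5+3+2 = 144+89+8+2 = 144+89+5+3+2 = … (4 more), for 8 in all.

8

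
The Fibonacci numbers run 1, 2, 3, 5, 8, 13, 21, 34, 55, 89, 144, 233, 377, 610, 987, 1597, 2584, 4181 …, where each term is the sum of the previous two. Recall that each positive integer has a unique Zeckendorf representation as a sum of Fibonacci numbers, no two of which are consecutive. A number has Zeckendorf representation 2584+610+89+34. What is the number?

2584+610+89+34 = 3317.

3317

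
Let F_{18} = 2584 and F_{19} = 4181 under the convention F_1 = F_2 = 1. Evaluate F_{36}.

14930352

By the doubling identity F_{2k} = F_k(2F_{k+1} − F_k): F_{36} = 2584·(2·4181 − 2584) = 2584·5778 = 14930352.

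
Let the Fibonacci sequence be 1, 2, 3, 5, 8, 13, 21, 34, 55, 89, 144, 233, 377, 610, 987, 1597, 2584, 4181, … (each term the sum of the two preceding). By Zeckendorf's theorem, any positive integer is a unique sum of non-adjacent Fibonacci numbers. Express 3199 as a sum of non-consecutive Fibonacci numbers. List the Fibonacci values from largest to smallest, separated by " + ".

2584 + 610 + 5

Greedily peel off the largest Fibonacci term at each step:
3199: greatest Fibonacci not exceeding it is 2584, leaving 615
615: greatest Fibonacci not exceeding it is 610, leaving 5
5: greatest Fibonacci not exceeding it is 5, leaving 0
So 3199 = 2584 + 610 + 5, with no two terms consecutive in the sequence.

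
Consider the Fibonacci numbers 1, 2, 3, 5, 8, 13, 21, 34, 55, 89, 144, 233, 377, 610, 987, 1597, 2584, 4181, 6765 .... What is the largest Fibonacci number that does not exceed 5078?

4181

4181 ≤ 5078 < 6765, so the largest Fibonacci number not exceeding 5078 is 4181.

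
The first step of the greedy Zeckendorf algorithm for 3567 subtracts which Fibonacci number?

2584

2584 ≤ 3567 < 4181, so the largest Fibonacci number not exceeding 3567 is 2584.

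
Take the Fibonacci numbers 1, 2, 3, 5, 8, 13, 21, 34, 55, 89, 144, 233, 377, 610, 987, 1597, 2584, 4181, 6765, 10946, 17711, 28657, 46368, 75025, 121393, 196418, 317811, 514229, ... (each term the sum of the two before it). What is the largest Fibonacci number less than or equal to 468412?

317811

317811 ≤ 468412 < 514229, so the largest Fibonacci number not exceeding 468412 is 317811.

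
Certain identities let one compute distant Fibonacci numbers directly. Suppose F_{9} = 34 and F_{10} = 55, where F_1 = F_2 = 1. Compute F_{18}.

By the doubling identity F_{2k} = F_k(2F_{k+1} − F_k): F_{18} = 34·(2·55 − 34) = 34·76 = 2584.

2584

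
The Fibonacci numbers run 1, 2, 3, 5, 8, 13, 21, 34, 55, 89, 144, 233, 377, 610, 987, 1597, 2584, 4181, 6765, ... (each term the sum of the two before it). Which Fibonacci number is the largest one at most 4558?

4181

4181 ≤ 4558 < 6765, so the largest Fibonacci number not exceeding 4558 is 4181.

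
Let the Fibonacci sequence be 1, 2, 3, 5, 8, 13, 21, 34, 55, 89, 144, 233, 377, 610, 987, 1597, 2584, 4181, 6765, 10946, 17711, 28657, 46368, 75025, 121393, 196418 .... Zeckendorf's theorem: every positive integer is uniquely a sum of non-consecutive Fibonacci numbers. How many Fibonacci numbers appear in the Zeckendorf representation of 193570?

subtract 121393 from 193570: 72177 remains
subtract 46368 from 72177: 25809 remains
subtract 17711 from 25809: 8098 remains
subtract 6765 from 8098: 1333 remains
subtract 987 from 1333: 346 remains
subtract 233 from 346: 113 remains
subtract 89 from 113: 24 remains
subtract 21 from 24: 3 remains
subtract 3 from 3: 0 remains
193570 = 121393 + 46368 + 17711 + 6765 + 987 + 233 + 89 + 21 + 3, which has 9 terms.

9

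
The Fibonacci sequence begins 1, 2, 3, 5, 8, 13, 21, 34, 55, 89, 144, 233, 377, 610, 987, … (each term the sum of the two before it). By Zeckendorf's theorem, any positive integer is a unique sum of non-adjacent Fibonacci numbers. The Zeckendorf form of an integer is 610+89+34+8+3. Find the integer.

744

610+89+34+8+3 = 744.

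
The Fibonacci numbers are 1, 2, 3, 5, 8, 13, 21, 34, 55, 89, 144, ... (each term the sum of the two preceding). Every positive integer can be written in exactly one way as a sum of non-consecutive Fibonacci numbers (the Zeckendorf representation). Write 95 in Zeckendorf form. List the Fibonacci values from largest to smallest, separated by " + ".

largest Fibonacci ≤ 95 is 89; 95 − 89 = 6
largest Fibonacci ≤ 6 is 5; 6 − 5 = 1
largest Fibonacci ≤ 1 is 1; 1 − 1 = 0
So 95 = 89 + 5 + 1, with no two terms consecutive in the sequence.

89 + 5 + 1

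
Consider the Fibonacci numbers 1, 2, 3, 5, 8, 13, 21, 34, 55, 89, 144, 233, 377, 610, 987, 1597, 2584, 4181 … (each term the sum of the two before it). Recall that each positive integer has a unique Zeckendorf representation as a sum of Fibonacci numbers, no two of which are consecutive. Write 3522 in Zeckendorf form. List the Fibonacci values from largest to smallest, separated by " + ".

take 2584 (≤ 3522); 3522 − 2584 = 938
take 610 (≤ 938); 938 − 610 = 328
take 233 (≤ 328); 328 − 233 = 95
take 89 (≤ 95); 95 − 89 = 6
take 5 (≤ 6); 6 − 5 = 1
take 1 (≤ 1); 1 − 1 = 0
So 3522 = 2584 + 610 + 233 + 89 + 5 + 1, with no two terms consecutive in the sequence.

2584 + 610 + 233 + 89 + 5 + 1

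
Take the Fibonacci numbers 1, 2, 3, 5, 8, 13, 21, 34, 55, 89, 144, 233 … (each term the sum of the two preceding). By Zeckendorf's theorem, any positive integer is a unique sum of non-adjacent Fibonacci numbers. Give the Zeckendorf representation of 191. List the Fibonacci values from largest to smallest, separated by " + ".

Greedily peel off the largest Fibonacci term at each step:
191: greatest Fibonacci not exceeding it is 144, leaving 47
47: greatest Fibonacci not exceeding it is 34, leaving 13
13: greatest Fibonacci not exceeding it is 13, leaving 0
So 191 = 144 + 34 + 13, with no two terms consecutive in the sequence.

144 + 34 + 13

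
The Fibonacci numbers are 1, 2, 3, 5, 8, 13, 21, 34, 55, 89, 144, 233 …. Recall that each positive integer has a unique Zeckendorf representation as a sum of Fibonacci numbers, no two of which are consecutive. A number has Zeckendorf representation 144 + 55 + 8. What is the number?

207

144 + 55 + 8 = 207.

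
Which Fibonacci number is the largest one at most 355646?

317811

317811 ≤ 355646 < 514229, so the largest Fibonacci number not exceeding 355646 is 317811.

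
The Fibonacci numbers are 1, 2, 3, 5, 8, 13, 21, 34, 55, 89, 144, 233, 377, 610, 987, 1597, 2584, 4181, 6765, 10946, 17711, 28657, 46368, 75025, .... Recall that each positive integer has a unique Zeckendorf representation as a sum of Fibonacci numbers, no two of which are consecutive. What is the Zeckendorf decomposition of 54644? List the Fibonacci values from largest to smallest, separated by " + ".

Greedy algorithm:
largest Fibonacci ≤ 54644 is 46368; 54644 − 46368 = 8276
largest Fibonacci ≤ 8276 is 6765; 8276 − 6765 = 1511
largest Fibonacci ≤ 1511 is 987; 1511 − 987 = 524
largest Fibonacci ≤ 524 is 377; 524 − 377 = 147
largest Fibonacci ≤ 147 is 144; 147 − 144 = 3
largest Fibonacci ≤ 3 is 3; 3 − 3 = 0
So 54644 = 46368 + 6765 + 987 + 377 + 144 + 3, with no two terms consecutive in the sequence.

46368 + 6765 + 987 + 377 + 144 + 3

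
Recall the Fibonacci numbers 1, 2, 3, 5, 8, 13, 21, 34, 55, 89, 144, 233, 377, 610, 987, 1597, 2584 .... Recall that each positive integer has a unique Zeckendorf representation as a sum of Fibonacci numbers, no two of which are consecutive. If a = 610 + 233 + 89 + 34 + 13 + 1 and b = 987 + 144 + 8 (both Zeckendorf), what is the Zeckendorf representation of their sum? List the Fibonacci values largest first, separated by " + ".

1597 + 377 + 144 + 1

The two numbers are 980 and 1139, so their sum is 2119.
Greedy algorithm:
subtract 1597 from 2119: 522 remains
subtract 377 from 522: 145 remains
subtract 144 from 145: 1 remains
subtract 1 from 1: 0 remains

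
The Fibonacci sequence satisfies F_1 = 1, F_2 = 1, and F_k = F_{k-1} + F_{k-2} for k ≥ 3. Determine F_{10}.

Iterating the recurrence up to F_{2} = 1 and F_{1} = 1:
F_{3} = F_{2} + F_{1} = 1 + 1 = 2
F_{4} = F_{3} + F_{2} = 2 + 1 = 3
F_{5} = F_{4} + F_{3} = 3 + 2 = 5
F_{6} = F_{5} + F_{4} = 5 + 3 = 8
F_{7} = F_{6} + F_{5} = 8 + 5 = 13
F_{8} = F_{7} + F_{6} = 13 + 8 = 21
F_{9} = F_{8} + F_{7} = 21 + 13 = 34
F_{10} = F_{9} + F_{8} = 34 + 21 = 55

55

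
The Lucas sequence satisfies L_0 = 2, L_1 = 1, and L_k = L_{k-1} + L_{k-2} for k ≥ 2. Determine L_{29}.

1149851

Iterating the recurrence up to L_{24} = 103682 and L_{23} = 64079:
L_{25} = L_{24} + L_{23} = 103682 + 64079 = 167761
L_{26} = L_{25} + L_{24} = 167761 + 103682 = 271443
L_{27} = L_{26} + L_{25} = 271443 + 167761 = 439204
L_{28} = L_{27} + L_{26} = 439204 + 271443 = 710647
L_{29} = L_{28} + L_{27} = 710647 + 439204 = 1149851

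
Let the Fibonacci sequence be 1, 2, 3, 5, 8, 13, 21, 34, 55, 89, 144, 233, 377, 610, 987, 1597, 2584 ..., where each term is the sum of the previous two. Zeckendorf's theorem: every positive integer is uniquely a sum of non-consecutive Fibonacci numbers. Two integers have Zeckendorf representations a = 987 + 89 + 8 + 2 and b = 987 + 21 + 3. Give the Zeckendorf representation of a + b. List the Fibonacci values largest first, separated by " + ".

The two numbers are 1086 and 1011, so their sum is 2097.
Greedy algorithm:
2097: greatest Fibonacci not exceeding it is 1597, leaving 500
500: greatest Fibonacci not exceeding it is 377, leaving 123
123: greatest Fibonacci not exceeding it is 89, leaving 34
34: greatest Fibonacci not exceeding it is 34, leaving 0

1597 + 377 + 89 + 34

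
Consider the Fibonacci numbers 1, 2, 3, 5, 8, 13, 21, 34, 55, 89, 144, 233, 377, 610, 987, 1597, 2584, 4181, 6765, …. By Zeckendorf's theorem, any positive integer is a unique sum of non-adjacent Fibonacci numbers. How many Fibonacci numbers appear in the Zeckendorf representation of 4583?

5

take 4181 (≤ 4583); 4583 − 4181 = 402
take 377 (≤ 402); 402 − 377 = 25
take 21 (≤ 25); 25 − 21 = 4
take 3 (≤ 4); 4 − 3 = 1
take 1 (≤ 1); 1 − 1 = 0
4583 = 4181 + 377 + 21 + 3 + 1, which has 5 terms.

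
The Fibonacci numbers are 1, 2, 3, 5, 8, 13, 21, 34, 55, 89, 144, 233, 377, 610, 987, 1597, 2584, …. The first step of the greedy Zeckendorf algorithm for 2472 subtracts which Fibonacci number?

1597 ≤ 2472 < 2584, so the largest Fibonacci number not exceeding 2472 is 1597.

1597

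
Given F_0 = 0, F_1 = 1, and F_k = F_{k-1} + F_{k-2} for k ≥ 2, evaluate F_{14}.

Iterating the recurrence up to F_{6} = 8 and F_{5} = 5:
F_{7} = F_{6} + F_{5} = 8 + 5 = 13
F_{8} = F_{7} + F_{6} = 13 + 8 = 21
F_{9} = F_{8} + F_{7} = 21 + 13 = 34
F_{10} = F_{9} + F_{8} = 34 + 21 = 55
F_{11} = F_{10} + F_{9} = 55 + 34 = 89
F_{12} = F_{11} + F_{10} = 89 + 55 = 144
F_{13} = F_{12} + F_{11} = 144 + 89 = 233
F_{14} = F_{13} + F_{12} = 233 + 144 = 377

377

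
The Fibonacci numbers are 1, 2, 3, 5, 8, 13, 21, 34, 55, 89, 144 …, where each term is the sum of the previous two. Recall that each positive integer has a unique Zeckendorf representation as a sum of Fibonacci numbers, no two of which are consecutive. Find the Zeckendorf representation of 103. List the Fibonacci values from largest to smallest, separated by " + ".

89 + 13 + 1

Greedy algorithm:
largest Fibonacci ≤ 103 is 89; 103 − 89 = 14
largest Fibonacci ≤ 14 is 13; 14 − 13 = 1
largest Fibonacci ≤ 1 is 1; 1 − 1 = 0
So 103 = 89 + 13 + 1, with no two terms consecutive in the sequence.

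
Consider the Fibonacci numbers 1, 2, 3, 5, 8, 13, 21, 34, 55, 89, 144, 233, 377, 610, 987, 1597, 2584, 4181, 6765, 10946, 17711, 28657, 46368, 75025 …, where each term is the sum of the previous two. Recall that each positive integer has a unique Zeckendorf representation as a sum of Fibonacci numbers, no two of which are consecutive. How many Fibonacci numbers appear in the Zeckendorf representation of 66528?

7

subtract 46368 from 66528: 20160 remains
subtract 17711 from 20160: 2449 remains
subtract 1597 from 2449: 852 remains
subtract 610 from 852: 242 remains
subtract 233 from 242: 9 remains
subtract 8 from 9: 1 remains
subtract 1 from 1: 0 remains
66528 = 46368 + 17711 + 1597 + 610 + 233 + 8 + 1, which has 7 terms.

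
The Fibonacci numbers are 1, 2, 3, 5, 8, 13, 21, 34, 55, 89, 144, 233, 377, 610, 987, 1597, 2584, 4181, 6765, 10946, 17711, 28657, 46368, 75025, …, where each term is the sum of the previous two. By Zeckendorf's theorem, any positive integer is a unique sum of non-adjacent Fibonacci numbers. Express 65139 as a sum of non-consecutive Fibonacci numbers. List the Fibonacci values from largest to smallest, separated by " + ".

Repeatedly subtract the largest Fibonacci number that fits:
46368 ≤ 65139 < 75025, so take 46368; remainder 18771
17711 ≤ 18771 < 28657, so take 17711; remainder 1060
987 ≤ 1060 < 1597, so take 987; remainder 73
55 ≤ 73 < 89, so take 55; remainder 18
13 ≤ 18 < 21, so take 13; remainder 5
5 ≤ 5 < 8, so take 5; remainder 0
So 65139 = 46368 + 17711 + 987 + 55 + 13 + 5, with no two terms consecutive in the sequence.

46368 + 17711 + 987 + 55 + 13 + 5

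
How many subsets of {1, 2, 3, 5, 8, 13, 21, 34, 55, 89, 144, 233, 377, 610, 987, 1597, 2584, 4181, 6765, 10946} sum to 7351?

36

7351 = 6765+377+144+55+8+2 = 6765+377+144+55+5+3+2 = 6765+377+144+34+21+8+2 = 4181+2584+377+144+55+8+2 = … (32 more), for 36 in all.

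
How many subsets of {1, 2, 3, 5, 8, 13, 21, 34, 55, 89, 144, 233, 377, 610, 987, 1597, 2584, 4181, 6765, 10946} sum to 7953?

44

Starting from the Zeckendorf form and repeatedly splitting a term F_k into F_{k−1} + F_{k−2} (when neither is already used) reaches every representation.
7953 = 6765+987+144+55+2 = 6765+987+144+34+21+2 = 6765+610+377+144+55+2 = 6765+987+144+34+13+8+2 = … (40 more), for 44 in all.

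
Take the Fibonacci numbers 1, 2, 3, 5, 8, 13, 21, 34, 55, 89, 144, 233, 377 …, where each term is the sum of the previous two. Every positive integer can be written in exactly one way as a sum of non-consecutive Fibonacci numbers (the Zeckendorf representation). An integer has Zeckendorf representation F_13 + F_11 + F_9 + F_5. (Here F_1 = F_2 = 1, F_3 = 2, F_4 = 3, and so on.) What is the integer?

361

F_13 + F_11 + F_9 + F_5 = 233 + 89 + 34 + 5 = 361.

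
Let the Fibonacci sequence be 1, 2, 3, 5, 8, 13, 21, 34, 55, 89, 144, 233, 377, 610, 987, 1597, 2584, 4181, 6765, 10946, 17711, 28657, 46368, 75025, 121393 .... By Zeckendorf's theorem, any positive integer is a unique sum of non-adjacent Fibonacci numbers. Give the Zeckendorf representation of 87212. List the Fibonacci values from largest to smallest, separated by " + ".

75025 + 10946 + 987 + 233 + 21

take 75025 (≤ 87212); 87212 − 75025 = 12187
take 10946 (≤ 12187); 12187 − 10946 = 1241
take 987 (≤ 1241); 1241 − 987 = 254
take 233 (≤ 254); 254 − 233 = 21
take 21 (≤ 21); 21 − 21 = 0
So 87212 = 75025 + 10946 + 987 + 233 + 21, with no two terms consecutive in the sequence.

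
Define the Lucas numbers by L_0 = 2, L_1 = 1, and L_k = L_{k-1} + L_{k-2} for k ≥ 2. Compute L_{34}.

12752043

Iterating the recurrence up to L_{27} = 439204 and L_{26} = 271443:
L_{28} = L_{27} + L_{26} = 439204 + 271443 = 710647
L_{29} = L_{28} + L_{27} = 710647 + 439204 = 1149851
L_{30} = L_{29} + L_{28} = 1149851 + 710647 = 1860498
L_{31} = L_{30} + L_{29} = 1860498 + 1149851 = 3010349
L_{32} = L_{31} + L_{30} = 3010349 + 1860498 = 4870847
L_{33} = L_{32} + L_{31} = 4870847 + 3010349 = 7881196
L_{34} = L_{33} + L_{32} = 7881196 + 4870847 = 12752043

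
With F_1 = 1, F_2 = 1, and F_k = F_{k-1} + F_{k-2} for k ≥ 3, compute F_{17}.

Iterating the recurrence up to F_{9} = 34 and F_{8} = 21:
F_{10} = F_{9} + F_{8} = 34 + 21 = 55
F_{11} = F_{10} + F_{9} = 55 + 34 = 89
F_{12} = F_{11} + F_{10} = 89 + 55 = 144
F_{13} = F_{12} + F_{11} = 144 + 89 = 233
F_{14} = F_{13} + F_{12} = 233 + 144 = 377
F_{15} = F_{14} + F_{13} = 377 + 233 = 610
F_{16} = F_{15} + F_{14} = 610 + 377 = 987
F_{17} = F_{16} + F_{15} = 987 + 610 = 1597

1597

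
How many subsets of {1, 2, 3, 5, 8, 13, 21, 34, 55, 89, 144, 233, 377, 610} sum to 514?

514 = 377+89+34+13+1 = 377+89+34+8+5+1 = 233+144+89+34+13+1 = 377+89+34+8+3+2+1 = … (10 more), for 14 in all.

14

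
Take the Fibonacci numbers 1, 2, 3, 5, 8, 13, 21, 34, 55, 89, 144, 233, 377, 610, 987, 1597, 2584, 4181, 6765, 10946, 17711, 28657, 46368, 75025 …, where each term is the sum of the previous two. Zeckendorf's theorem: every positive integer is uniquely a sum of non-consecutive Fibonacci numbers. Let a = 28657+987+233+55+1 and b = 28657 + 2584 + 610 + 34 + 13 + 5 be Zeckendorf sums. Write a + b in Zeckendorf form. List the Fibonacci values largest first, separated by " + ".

46368 + 10946 + 4181 + 233 + 89 + 13 + 5 + 1

The two numbers are 29933 and 31903, so their sum is 61836.
Repeatedly subtract the largest Fibonacci number that fits:
61836: greatest Fibonacci not exceeding it is 46368, leaving 15468
15468: greatest Fibonacci not exceeding it is 10946, leaving 4522
4522: greatest Fibonacci not exceeding it is 4181, leaving 341
341: greatest Fibonacci not exceeding it is 233, leaving 108
108: greatest Fibonacci not exceeding it is 89, leaving 19
19: greatest Fibonacci not exceeding it is 13, leaving 6
6: greatest Fibonacci not exceeding it is 5, leaving 1
1: greatest Fibonacci not exceeding it is 1, leaving 0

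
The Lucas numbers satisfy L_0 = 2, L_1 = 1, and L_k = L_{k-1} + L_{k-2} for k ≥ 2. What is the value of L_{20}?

Iterating the recurrence up to L_{16} = 2207 and L_{15} = 1364:
L_{17} = L_{16} + L_{15} = 2207 + 1364 = 3571
L_{18} = L_{17} + L_{16} = 3571 + 2207 = 5778
L_{19} = L_{18} + L_{17} = 5778 + 3571 = 9349
L_{20} = L_{19} + L_{18} = 9349 + 5778 = 15127

15127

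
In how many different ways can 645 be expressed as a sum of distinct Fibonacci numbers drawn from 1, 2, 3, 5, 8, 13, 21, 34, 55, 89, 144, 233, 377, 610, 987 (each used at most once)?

Starting from the Zeckendorf form and repeatedly splitting a term F_k into F_{k−1} + F_{k−2} (when neither is already used) reaches every representation.
645 = 610+34+1 = 610+21+13+1 = 377+233+34+1 = 610+21+8+5+1 = … (11 more), for 15 in all.

15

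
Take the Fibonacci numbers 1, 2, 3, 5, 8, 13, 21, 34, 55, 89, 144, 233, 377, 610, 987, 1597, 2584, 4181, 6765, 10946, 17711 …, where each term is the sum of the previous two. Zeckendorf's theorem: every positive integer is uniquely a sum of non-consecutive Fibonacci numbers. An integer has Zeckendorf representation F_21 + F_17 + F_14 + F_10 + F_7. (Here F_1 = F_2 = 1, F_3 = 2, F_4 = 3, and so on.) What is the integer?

12988

F_21 + F_17 + F_14 + F_10 + F_7 = 10946 + 1597 + 377 + 55 + 13 = 12988.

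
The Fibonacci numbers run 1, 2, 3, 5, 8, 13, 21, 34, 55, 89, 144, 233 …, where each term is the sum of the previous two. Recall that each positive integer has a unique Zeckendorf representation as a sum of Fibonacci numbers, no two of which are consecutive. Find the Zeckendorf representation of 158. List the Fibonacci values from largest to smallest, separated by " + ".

158: greatest Fibonacci not exceeding it is 144, leaving 14
14: greatest Fibonacci not exceeding it is 13, leaving 1
1: greatest Fibonacci not exceeding it is 1, leaving 0
So 158 = 144 + 13 + 1, with no two terms consecutive in the sequence.

144 + 13 + 1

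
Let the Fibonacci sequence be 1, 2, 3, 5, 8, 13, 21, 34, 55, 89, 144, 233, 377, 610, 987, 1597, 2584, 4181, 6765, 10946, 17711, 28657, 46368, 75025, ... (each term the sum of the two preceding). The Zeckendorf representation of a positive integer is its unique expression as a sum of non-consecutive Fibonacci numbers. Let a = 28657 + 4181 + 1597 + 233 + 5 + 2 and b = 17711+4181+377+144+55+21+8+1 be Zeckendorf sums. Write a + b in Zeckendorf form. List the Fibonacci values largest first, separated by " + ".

46368 + 6765 + 2584 + 987 + 377 + 89 + 3

The two numbers are 34675 and 22498, so their sum is 57173.
57173: greatest Fibonacci not exceeding it is 46368, leaving 10805
10805: greatest Fibonacci not exceeding it is 6765, leaving 4040
4040: greatest Fibonacci not exceeding it is 2584, leaving 1456
1456: greatest Fibonacci not exceeding it is 987, leaving 469
469: greatest Fibonacci not exceeding it is 377, leaving 92
92: greatest Fibonacci not exceeding it is 89, leaving 3
3: greatest Fibonacci not exceeding it is 3, leaving 0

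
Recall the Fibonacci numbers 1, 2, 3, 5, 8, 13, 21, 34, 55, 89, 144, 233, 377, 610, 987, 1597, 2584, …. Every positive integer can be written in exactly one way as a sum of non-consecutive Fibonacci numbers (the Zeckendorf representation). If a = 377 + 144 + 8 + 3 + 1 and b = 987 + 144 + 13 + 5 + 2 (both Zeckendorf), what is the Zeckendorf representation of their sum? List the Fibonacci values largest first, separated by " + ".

1597 + 55 + 21 + 8 + 3

The two numbers are 533 and 1151, so their sum is 1684.
1684: greatest Fibonacci not exceeding it is 1597, leaving 87
87: greatest Fibonacci not exceeding it is 55, leaving 32
32: greatest Fibonacci not exceeding it is 21, leaving 11
11: greatest Fibonacci not exceeding it is 8, leaving 3
3: greatest Fibonacci not exceeding it is 3, leaving 0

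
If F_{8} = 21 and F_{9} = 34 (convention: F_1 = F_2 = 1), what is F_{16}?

By the doubling identity F_{2k} = F_k(2F_{k+1} − F_k): F_{16} = 21·(2·34 − 21) = 21·47 = 987.

987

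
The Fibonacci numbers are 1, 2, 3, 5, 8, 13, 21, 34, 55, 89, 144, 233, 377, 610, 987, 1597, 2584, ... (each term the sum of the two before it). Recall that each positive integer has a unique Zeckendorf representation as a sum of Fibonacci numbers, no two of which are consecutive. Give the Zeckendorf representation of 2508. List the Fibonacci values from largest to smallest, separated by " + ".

1597 + 610 + 233 + 55 + 13

Repeatedly subtract the largest Fibonacci number that fits:
2508 − 1597 = 911
911 − 610 = 301
301 − 233 = 68
68 − 55 = 13
13 − 13 = 0
So 2508 = 1597 + 610 + 233 + 55 + 13, with no two terms consecutive in the sequence.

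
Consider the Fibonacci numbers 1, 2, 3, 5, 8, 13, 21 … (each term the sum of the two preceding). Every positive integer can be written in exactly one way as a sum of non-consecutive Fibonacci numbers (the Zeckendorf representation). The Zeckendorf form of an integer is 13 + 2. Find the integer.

13 + 2 = 15.

15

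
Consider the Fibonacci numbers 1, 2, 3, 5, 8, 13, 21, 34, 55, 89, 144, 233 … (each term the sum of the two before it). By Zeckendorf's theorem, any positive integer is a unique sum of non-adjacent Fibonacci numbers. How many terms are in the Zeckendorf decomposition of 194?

take 144 (≤ 194); 194 − 144 = 50
take 34 (≤ 50); 50 − 34 = 16
take 13 (≤ 16); 16 − 13 = 3
take 3 (≤ 3); 3 − 3 = 0
194 = 144 + 34 + 13 + 3, which has 4 terms.

4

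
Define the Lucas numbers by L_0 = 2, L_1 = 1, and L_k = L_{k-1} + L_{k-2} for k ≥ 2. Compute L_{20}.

Iterating the recurrence up to L_{12} = 322 and L_{11} = 199:
L_{13} = L_{12} + L_{11} = 322 + 199 = 521
L_{14} = L_{13} + L_{12} = 521 + 322 = 843
L_{15} = L_{14} + L_{13} = 843 + 521 = 1364
L_{16} = L_{15} + L_{14} = 1364 + 843 = 2207
L_{17} = L_{16} + L_{15} = 2207 + 1364 = 3571
L_{18} = L_{17} + L_{16} = 3571 + 2207 = 5778
L_{19} = L_{18} + L_{17} = 5778 + 3571 = 9349
L_{20} = L_{19} + L_{18} = 9349 + 5778 = 15127

15127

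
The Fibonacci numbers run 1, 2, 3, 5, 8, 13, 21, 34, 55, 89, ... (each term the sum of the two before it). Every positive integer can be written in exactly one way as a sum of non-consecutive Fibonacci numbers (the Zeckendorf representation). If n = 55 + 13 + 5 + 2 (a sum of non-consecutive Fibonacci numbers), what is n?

75

55 + 13 + 5 + 2 = 75.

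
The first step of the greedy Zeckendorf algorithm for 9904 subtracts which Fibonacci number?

6765

6765 ≤ 9904 < 10946, so the largest Fibonacci number not exceeding 9904 is 6765.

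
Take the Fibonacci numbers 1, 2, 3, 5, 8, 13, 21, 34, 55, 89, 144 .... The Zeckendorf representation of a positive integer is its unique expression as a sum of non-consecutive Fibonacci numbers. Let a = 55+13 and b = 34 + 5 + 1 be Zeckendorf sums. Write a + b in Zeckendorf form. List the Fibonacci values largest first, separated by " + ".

The two numbers are 68 and 40, so their sum is 108.
subtract 89 from 108: 19 remains
subtract 13 from 19: 6 remains
subtract 5 from 6: 1 remains
subtract 1 from 1: 0 remains

89 + 13 + 5 + 1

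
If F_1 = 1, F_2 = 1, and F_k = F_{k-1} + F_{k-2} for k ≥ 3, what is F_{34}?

5702887

Iterating the recurrence up to F_{28} = 317811 and F_{27} = 196418:
F_{29} = F_{28} + F_{27} = 317811 + 196418 = 514229
F_{30} = F_{29} + F_{28} = 514229 + 317811 = 832040
F_{31} = F_{30} + F_{29} = 832040 + 514229 = 1346269
F_{32} = F_{31} + F_{30} = 1346269 + 832040 = 2178309
F_{33} = F_{32} + F_{31} = 2178309 + 1346269 = 3524578
F_{34} = F_{33} + F_{32} = 3524578 + 2178309 = 5702887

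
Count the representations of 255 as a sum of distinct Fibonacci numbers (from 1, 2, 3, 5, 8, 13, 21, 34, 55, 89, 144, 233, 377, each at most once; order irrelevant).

255 = 233+21+1 = 233+13+8+1 = 144+89+21+1 = … (6 more), for 9 in all.

9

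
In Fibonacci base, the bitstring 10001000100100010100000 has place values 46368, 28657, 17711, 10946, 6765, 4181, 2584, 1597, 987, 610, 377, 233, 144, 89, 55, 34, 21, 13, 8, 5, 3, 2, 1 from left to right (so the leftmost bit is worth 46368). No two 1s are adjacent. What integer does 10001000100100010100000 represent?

Summing the place values of the 1 bits: 46368 + 6765 + 987 + 233 + 34 + 13 = 54400.

54400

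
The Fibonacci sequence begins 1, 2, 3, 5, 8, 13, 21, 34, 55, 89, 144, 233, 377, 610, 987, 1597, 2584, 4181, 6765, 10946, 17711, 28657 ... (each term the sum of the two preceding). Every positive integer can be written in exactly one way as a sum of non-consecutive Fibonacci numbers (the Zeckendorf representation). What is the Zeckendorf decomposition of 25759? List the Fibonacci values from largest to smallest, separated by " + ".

17711 + 6765 + 987 + 233 + 55 + 8

Greedily peel off the largest Fibonacci term at each step:
25759 − 17711 = 8048
8048 − 6765 = 1283
1283 − 987 = 296
296 − 233 = 63
63 − 55 = 8
8 − 8 = 0
So 25759 = 17711 + 6765 + 987 + 233 + 55 + 8, with no two terms consecutive in the sequence.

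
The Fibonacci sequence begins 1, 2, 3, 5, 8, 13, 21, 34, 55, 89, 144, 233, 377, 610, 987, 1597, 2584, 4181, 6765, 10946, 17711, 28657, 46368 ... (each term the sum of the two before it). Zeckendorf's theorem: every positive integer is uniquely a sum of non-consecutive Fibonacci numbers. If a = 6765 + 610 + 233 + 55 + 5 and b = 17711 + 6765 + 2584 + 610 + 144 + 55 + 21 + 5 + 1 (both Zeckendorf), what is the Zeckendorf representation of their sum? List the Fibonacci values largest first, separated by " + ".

The two numbers are 7668 and 27896, so their sum is 35564.
35564: greatest Fibonacci not exceeding it is 28657, leaving 6907
6907: greatest Fibonacci not exceeding it is 6765, leaving 142
142: greatest Fibonacci not exceeding it is 89, leaving 53
53: greatest Fibonacci not exceeding it is 34, leaving 19
19: greatest Fibonacci not exceeding it is 13, leaving 6
6: greatest Fibonacci not exceeding it is 5, leaving 1
1: greatest Fibonacci not exceeding it is 1, leaving 0

28657 + 6765 + 89 + 34 + 13 + 5 + 1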